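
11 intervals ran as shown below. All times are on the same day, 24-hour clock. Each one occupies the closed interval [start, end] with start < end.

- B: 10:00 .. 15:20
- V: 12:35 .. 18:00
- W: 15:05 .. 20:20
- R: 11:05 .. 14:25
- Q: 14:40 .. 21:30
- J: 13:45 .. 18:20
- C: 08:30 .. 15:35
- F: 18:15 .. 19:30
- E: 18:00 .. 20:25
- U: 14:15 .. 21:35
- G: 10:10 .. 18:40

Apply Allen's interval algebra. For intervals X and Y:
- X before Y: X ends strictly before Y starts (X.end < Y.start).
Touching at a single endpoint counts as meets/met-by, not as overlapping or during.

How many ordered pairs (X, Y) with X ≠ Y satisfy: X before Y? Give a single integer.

Checking all 110 ordered pairs for relation 'before'; matching pairs in alphabetical order:
(B, E): B before E ✓
(B, F): B before F ✓
(C, E): C before E ✓
(C, F): C before F ✓
(R, E): R before E ✓
(R, F): R before F ✓
(R, Q): R before Q ✓
(R, W): R before W ✓
(V, F): V before F ✓
Count: 9.

9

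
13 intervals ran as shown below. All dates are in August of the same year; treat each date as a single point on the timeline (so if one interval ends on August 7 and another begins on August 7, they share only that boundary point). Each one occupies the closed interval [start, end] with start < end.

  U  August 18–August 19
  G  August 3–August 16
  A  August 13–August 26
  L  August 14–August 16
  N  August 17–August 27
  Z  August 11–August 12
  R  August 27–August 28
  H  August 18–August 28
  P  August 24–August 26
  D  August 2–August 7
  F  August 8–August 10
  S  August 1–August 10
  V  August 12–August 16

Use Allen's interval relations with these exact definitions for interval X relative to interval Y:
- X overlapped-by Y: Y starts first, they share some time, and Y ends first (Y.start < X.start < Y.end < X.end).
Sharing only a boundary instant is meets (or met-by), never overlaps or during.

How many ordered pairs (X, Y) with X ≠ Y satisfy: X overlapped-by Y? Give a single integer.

7

Checking all 156 ordered pairs for relation 'overlapped-by'; matching pairs in alphabetical order:
(A, G): A overlapped-by G ✓
(A, V): A overlapped-by V ✓
(G, D): G overlapped-by D ✓
(G, S): G overlapped-by S ✓
(H, A): H overlapped-by A ✓
(H, N): H overlapped-by N ✓
(N, A): N overlapped-by A ✓
Count: 7.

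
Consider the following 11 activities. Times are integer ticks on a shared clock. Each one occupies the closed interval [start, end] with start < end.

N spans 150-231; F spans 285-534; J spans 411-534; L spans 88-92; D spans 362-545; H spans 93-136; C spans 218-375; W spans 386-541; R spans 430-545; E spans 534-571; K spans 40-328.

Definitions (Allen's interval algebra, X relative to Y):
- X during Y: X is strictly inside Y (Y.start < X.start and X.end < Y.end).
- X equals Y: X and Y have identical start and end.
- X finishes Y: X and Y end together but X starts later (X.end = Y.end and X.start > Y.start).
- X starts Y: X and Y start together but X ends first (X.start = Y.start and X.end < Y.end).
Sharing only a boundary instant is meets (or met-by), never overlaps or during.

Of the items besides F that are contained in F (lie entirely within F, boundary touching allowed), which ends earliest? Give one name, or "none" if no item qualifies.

Target F = [285, 534].
C [218, 375] → overlaps → excluded.
D [362, 545] → overlapped-by → excluded.
E [534, 571] → met-by → excluded.
H [93, 136] → before → excluded.
J [411, 534] → finishes → candidate.
K [40, 328] → overlaps → excluded.
L [88, 92] → before → excluded.
N [150, 231] → before → excluded.
R [430, 545] → overlapped-by → excluded.
W [386, 541] → overlapped-by → excluded.
Among candidates, earliest end is 534 → J.

J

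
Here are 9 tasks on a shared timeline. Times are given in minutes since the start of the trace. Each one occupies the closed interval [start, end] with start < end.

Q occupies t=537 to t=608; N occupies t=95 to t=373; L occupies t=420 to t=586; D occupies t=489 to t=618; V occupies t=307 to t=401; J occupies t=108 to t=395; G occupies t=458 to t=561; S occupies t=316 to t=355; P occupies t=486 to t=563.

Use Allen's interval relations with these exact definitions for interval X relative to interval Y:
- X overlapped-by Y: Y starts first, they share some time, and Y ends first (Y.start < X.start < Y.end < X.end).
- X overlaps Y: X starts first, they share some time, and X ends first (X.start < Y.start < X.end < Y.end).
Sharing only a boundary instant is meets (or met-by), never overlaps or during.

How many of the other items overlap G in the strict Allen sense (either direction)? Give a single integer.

Target G = [t=458, t=561].
D [t=489, t=618] → overlapped-by → counts.
J [t=108, t=395] → before → no.
L [t=420, t=586] → contains → no.
N [t=95, t=373] → before → no.
P [t=486, t=563] → overlapped-by → counts.
Q [t=537, t=608] → overlapped-by → counts.
S [t=316, t=355] → before → no.
V [t=307, t=401] → before → no.
Total: 3.

3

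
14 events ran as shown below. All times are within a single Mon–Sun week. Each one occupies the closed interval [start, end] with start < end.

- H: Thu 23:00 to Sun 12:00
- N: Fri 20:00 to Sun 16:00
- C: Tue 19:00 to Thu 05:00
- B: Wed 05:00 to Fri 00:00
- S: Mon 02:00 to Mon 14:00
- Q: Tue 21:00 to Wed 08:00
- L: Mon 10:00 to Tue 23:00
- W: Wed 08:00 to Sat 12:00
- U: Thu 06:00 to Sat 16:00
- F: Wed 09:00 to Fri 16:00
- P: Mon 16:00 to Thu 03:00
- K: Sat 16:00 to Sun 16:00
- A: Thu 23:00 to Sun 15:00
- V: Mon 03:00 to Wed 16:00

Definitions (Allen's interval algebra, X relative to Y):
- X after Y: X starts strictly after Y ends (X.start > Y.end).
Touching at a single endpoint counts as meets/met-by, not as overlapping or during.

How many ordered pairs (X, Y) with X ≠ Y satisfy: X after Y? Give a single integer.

45

Checking all 182 ordered pairs for relation 'after'; matching pairs in alphabetical order:
(A, C): A after C ✓
(A, L): A after L ✓
(A, P): A after P ✓
(A, Q): A after Q ✓
(A, S): A after S ✓
(A, V): A after V ✓
(B, L): B after L ✓
(B, S): B after S ✓
(C, S): C after S ✓
(F, L): F after L ✓
(F, Q): F after Q ✓
(F, S): F after S ✓
(H, C): H after C ✓
(H, L): H after L ✓
(H, P): H after P ✓
(H, Q): H after Q ✓
(H, S): H after S ✓
(H, V): H after V ✓
(K, B): K after B ✓
(K, C): K after C ✓
(K, F): K after F ✓
(K, L): K after L ✓
(K, P): K after P ✓
(K, Q): K after Q ✓
... plus 21 further pairs not listed.
Count: 45.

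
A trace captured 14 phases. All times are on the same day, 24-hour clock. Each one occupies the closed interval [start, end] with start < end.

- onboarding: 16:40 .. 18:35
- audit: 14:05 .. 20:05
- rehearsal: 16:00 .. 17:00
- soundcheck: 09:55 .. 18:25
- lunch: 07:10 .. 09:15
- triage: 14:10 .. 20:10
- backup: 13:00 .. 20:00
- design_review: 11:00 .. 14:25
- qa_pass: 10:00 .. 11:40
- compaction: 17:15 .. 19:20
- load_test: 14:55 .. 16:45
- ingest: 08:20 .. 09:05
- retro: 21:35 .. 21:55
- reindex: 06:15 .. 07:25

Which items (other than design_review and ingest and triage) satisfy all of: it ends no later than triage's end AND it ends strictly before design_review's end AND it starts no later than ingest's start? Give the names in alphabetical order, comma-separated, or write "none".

Conditions: its end is no later than triage's end (X.end <= 20:10) AND its end is strictly before design_review's end (X.end < 14:25) AND its start is no later than ingest's start (X.start <= 08:20).
audit: end 20:05 <= 20:10? ✓; end 20:05 < 14:25? ✗; start 14:05 <= 08:20? ✗ → no.
backup: end 20:00 <= 20:10? ✓; end 20:00 < 14:25? ✗; start 13:00 <= 08:20? ✗ → no.
compaction: end 19:20 <= 20:10? ✓; end 19:20 < 14:25? ✗; start 17:15 <= 08:20? ✗ → no.
load_test: end 16:45 <= 20:10? ✓; end 16:45 < 14:25? ✗; start 14:55 <= 08:20? ✗ → no.
lunch: end 09:15 <= 20:10? ✓; end 09:15 < 14:25? ✓; start 07:10 <= 08:20? ✓ → yes.
onboarding: end 18:35 <= 20:10? ✓; end 18:35 < 14:25? ✗; start 16:40 <= 08:20? ✗ → no.
qa_pass: end 11:40 <= 20:10? ✓; end 11:40 < 14:25? ✓; start 10:00 <= 08:20? ✗ → no.
rehearsal: end 17:00 <= 20:10? ✓; end 17:00 < 14:25? ✗; start 16:00 <= 08:20? ✗ → no.
reindex: end 07:25 <= 20:10? ✓; end 07:25 < 14:25? ✓; start 06:15 <= 08:20? ✓ → yes.
retro: end 21:55 <= 20:10? ✗; end 21:55 < 14:25? ✗; start 21:35 <= 08:20? ✗ → no.
soundcheck: end 18:25 <= 20:10? ✓; end 18:25 < 14:25? ✗; start 09:55 <= 08:20? ✗ → no.
Result: lunch, reindex.

lunch, reindex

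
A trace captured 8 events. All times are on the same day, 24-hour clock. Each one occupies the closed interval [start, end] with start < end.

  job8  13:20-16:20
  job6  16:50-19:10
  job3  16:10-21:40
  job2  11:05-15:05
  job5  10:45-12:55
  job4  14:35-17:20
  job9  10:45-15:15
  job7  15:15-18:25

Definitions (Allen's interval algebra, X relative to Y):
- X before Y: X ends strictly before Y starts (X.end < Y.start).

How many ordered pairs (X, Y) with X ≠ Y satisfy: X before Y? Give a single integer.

11

Checking all 56 ordered pairs for relation 'before'; matching pairs in alphabetical order:
(job2, job3): job2 before job3 ✓
(job2, job6): job2 before job6 ✓
(job2, job7): job2 before job7 ✓
(job5, job3): job5 before job3 ✓
(job5, job4): job5 before job4 ✓
(job5, job6): job5 before job6 ✓
(job5, job7): job5 before job7 ✓
(job5, job8): job5 before job8 ✓
(job8, job6): job8 before job6 ✓
(job9, job3): job9 before job3 ✓
(job9, job6): job9 before job6 ✓
Count: 11.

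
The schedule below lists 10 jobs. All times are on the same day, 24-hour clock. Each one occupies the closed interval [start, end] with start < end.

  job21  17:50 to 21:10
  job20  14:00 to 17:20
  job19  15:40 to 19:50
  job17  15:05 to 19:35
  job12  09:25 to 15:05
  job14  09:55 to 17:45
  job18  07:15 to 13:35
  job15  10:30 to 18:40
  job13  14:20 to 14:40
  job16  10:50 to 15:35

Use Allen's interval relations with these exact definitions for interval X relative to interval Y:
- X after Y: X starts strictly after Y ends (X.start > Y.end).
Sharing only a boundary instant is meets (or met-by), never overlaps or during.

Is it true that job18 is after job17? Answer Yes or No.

No

job18 = [07:15, 13:35], job17 = [15:05, 19:35].
Actual relation of job18 to job17: before.
Asked whether 'after' holds → No.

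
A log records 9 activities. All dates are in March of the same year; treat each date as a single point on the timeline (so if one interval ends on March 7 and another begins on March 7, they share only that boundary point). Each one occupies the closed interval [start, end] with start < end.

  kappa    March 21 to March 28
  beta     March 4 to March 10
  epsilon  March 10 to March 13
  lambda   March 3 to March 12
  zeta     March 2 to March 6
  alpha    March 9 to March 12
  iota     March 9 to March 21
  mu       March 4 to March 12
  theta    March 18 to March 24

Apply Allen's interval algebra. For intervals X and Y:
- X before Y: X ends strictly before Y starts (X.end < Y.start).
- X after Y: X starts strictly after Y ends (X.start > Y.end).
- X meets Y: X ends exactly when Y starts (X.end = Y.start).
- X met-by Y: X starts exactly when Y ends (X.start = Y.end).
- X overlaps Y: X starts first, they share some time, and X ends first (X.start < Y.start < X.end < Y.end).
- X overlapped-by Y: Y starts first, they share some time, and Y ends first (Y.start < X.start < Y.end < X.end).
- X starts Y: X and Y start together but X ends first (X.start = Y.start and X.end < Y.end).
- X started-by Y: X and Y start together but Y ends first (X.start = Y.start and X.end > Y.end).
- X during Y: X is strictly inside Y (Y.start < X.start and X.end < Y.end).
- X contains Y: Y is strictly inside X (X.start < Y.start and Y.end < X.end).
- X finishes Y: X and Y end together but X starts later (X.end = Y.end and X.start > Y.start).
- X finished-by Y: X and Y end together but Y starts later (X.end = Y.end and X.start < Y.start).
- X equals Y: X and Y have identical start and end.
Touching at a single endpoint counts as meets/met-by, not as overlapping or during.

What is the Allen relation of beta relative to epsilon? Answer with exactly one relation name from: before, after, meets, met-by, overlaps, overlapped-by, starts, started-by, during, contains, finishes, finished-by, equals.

beta = [March 4, March 10]; epsilon = [March 10, March 13].
Compare endpoints: beta.start < epsilon.start, beta.start < epsilon.end, beta.end = epsilon.start, beta.end < epsilon.end.
That pattern is 'meets'.

meets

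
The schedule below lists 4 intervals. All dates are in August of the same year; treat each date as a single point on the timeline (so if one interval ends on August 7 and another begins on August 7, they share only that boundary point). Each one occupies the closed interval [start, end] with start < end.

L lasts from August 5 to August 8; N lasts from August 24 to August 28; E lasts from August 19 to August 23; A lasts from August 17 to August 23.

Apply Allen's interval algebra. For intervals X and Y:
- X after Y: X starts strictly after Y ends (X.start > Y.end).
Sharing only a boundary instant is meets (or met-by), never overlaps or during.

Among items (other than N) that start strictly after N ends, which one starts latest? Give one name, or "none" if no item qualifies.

Target N = [August 24, August 28].
A [August 17, August 23] → before → excluded.
E [August 19, August 23] → before → excluded.
L [August 5, August 8] → before → excluded.
No candidates → none.

none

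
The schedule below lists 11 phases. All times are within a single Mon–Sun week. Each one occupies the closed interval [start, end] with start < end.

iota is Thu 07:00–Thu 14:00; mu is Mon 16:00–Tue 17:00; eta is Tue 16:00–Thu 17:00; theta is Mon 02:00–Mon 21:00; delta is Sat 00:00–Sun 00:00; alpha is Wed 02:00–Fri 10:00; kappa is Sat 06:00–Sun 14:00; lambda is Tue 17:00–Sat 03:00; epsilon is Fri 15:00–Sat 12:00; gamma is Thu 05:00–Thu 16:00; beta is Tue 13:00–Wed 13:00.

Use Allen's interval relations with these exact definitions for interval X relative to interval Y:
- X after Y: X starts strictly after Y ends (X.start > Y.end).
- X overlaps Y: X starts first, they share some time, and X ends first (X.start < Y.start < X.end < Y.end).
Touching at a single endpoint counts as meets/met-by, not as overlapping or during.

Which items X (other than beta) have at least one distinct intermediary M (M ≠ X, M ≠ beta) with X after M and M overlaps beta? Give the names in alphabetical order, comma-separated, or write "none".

alpha, delta, epsilon, gamma, iota, kappa

Target beta = [Tue 13:00, Wed 13:00].
Intermediaries M with M overlaps beta: mu.
Via mu — items with X after mu: alpha, delta, epsilon, gamma, iota, kappa.
Union: alpha, delta, epsilon, gamma, iota, kappa.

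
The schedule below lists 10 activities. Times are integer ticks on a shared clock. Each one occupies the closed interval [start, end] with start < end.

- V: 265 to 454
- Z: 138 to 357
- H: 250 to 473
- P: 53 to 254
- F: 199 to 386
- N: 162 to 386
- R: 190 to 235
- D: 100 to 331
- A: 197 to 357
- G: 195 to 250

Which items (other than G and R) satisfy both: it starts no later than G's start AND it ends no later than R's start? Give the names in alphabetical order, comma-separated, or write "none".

none

Conditions: its start is no later than G's start (X.start <= 195) AND its end is no later than R's start (X.end <= 190).
A: start 197 <= 195? ✗; end 357 <= 190? ✗ → no.
D: start 100 <= 195? ✓; end 331 <= 190? ✗ → no.
F: start 199 <= 195? ✗; end 386 <= 190? ✗ → no.
H: start 250 <= 195? ✗; end 473 <= 190? ✗ → no.
N: start 162 <= 195? ✓; end 386 <= 190? ✗ → no.
P: start 53 <= 195? ✓; end 254 <= 190? ✗ → no.
V: start 265 <= 195? ✗; end 454 <= 190? ✗ → no.
Z: start 138 <= 195? ✓; end 357 <= 190? ✗ → no.
Result: none.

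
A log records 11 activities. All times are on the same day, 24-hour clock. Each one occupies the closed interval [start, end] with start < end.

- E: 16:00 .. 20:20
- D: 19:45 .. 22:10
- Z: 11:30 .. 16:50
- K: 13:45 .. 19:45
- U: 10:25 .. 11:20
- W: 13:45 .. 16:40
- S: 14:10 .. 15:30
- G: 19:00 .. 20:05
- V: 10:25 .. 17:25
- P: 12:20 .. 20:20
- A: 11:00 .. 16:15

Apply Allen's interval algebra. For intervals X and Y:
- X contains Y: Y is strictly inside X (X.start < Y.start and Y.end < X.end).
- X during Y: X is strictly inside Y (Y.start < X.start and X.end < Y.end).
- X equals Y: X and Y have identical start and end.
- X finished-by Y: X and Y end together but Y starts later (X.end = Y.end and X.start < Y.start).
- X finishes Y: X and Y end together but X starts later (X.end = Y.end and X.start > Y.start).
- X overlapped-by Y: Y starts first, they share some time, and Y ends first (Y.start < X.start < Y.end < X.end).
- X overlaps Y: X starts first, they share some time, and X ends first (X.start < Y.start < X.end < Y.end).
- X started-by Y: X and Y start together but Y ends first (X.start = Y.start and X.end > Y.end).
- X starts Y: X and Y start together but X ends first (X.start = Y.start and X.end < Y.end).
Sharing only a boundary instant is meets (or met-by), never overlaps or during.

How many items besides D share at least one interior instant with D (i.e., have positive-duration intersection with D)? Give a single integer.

3

Target D = [19:45, 22:10].
A [11:00, 16:15] → before → no.
E [16:00, 20:20] → overlaps → counts.
G [19:00, 20:05] → overlaps → counts.
K [13:45, 19:45] → meets → no.
P [12:20, 20:20] → overlaps → counts.
S [14:10, 15:30] → before → no.
U [10:25, 11:20] → before → no.
V [10:25, 17:25] → before → no.
W [13:45, 16:40] → before → no.
Z [11:30, 16:50] → before → no.
Total: 3.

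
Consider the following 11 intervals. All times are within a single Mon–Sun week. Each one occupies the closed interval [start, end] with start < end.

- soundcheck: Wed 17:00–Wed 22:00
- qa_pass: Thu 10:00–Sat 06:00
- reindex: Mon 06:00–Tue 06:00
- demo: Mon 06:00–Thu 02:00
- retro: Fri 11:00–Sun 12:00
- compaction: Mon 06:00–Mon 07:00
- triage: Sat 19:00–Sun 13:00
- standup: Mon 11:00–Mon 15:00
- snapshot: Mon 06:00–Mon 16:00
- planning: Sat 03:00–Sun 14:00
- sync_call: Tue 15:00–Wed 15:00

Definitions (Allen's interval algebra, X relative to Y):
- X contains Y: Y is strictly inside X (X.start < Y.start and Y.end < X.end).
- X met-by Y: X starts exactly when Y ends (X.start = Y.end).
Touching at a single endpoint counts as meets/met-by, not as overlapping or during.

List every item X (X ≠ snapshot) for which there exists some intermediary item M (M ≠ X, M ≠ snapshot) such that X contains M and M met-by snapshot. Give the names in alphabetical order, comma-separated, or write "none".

none

Target snapshot = [Mon 06:00, Mon 16:00].
Intermediaries M with M met-by snapshot: none.
Union: none.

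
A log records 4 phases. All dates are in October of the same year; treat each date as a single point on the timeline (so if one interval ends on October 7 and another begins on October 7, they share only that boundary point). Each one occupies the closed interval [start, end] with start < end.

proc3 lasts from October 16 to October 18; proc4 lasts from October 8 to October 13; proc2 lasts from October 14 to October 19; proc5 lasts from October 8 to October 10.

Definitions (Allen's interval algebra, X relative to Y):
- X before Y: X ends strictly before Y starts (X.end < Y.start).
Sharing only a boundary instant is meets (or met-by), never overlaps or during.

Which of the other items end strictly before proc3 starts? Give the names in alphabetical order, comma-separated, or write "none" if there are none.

proc4, proc5

Target proc3 = [October 16, October 18].
proc2 [October 14, October 19] → contains → no.
proc4 [October 8, October 13] → before → yes.
proc5 [October 8, October 10] → before → yes.
Result: proc4, proc5.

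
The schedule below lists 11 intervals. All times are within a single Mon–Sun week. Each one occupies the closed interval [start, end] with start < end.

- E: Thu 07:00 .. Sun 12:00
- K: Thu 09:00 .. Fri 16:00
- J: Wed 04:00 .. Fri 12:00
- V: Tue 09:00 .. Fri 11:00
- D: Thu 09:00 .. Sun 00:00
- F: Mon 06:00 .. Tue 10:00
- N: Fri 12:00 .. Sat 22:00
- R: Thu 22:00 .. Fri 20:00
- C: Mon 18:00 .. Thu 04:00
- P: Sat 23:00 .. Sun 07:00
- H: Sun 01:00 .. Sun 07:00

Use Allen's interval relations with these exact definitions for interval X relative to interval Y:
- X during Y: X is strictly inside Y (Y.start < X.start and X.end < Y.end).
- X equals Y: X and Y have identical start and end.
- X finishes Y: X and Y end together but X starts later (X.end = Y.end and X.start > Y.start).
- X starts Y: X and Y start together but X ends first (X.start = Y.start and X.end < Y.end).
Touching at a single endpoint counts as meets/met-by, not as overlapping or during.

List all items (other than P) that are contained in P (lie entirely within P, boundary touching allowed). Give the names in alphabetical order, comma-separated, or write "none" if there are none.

H

Target P = [Sat 23:00, Sun 07:00].
C [Mon 18:00, Thu 04:00] → before → no.
D [Thu 09:00, Sun 00:00] → overlaps → no.
E [Thu 07:00, Sun 12:00] → contains → no.
F [Mon 06:00, Tue 10:00] → before → no.
H [Sun 01:00, Sun 07:00] → finishes → yes.
J [Wed 04:00, Fri 12:00] → before → no.
K [Thu 09:00, Fri 16:00] → before → no.
N [Fri 12:00, Sat 22:00] → before → no.
R [Thu 22:00, Fri 20:00] → before → no.
V [Tue 09:00, Fri 11:00] → before → no.
Result: H.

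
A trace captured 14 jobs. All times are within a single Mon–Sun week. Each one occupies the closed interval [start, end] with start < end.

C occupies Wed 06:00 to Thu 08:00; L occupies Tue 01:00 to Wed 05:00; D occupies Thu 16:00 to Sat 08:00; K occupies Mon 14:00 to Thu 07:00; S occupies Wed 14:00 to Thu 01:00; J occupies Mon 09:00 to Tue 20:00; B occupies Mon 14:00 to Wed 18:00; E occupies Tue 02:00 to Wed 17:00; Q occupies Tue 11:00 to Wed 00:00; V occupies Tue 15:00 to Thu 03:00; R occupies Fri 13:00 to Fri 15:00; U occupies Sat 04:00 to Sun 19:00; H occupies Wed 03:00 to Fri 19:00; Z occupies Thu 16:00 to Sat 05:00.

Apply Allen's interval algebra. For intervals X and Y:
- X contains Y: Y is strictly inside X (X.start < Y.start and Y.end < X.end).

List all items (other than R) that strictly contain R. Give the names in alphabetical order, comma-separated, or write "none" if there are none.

D, H, Z

Target R = [Fri 13:00, Fri 15:00].
B [Mon 14:00, Wed 18:00] → before → no.
C [Wed 06:00, Thu 08:00] → before → no.
D [Thu 16:00, Sat 08:00] → contains → yes.
E [Tue 02:00, Wed 17:00] → before → no.
H [Wed 03:00, Fri 19:00] → contains → yes.
J [Mon 09:00, Tue 20:00] → before → no.
K [Mon 14:00, Thu 07:00] → before → no.
L [Tue 01:00, Wed 05:00] → before → no.
Q [Tue 11:00, Wed 00:00] → before → no.
S [Wed 14:00, Thu 01:00] → before → no.
U [Sat 04:00, Sun 19:00] → after → no.
V [Tue 15:00, Thu 03:00] → before → no.
Z [Thu 16:00, Sat 05:00] → contains → yes.
Result: D, H, Z.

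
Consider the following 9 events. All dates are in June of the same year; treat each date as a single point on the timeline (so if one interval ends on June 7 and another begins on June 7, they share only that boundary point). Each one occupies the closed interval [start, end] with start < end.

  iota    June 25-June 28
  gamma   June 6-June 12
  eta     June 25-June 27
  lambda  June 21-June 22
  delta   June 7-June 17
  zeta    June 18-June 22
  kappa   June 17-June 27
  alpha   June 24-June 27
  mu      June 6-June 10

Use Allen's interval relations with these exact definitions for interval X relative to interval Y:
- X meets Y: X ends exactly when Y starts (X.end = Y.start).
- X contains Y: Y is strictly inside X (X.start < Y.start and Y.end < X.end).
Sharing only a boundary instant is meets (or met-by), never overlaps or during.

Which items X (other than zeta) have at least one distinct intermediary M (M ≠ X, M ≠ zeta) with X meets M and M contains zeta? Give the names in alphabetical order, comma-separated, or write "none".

delta

Target zeta = [June 18, June 22].
Intermediaries M with M contains zeta: kappa.
Via kappa — items with X meets kappa: delta.
Union: delta.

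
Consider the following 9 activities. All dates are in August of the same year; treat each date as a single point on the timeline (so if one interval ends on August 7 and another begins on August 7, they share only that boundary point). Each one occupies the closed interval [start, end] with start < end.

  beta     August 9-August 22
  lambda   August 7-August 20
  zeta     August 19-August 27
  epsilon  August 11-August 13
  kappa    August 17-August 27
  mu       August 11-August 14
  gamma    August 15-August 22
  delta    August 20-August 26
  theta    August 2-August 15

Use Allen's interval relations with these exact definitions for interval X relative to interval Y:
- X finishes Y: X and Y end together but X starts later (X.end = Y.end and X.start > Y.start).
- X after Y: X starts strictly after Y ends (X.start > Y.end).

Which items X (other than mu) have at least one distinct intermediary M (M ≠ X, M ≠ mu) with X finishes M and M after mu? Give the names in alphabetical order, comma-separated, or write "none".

zeta

Target mu = [August 11, August 14].
Intermediaries M with M after mu: delta, gamma, kappa, zeta.
Via delta — items with X finishes delta: none.
Via gamma — items with X finishes gamma: none.
Via kappa — items with X finishes kappa: zeta.
Via zeta — items with X finishes zeta: none.
Union: zeta.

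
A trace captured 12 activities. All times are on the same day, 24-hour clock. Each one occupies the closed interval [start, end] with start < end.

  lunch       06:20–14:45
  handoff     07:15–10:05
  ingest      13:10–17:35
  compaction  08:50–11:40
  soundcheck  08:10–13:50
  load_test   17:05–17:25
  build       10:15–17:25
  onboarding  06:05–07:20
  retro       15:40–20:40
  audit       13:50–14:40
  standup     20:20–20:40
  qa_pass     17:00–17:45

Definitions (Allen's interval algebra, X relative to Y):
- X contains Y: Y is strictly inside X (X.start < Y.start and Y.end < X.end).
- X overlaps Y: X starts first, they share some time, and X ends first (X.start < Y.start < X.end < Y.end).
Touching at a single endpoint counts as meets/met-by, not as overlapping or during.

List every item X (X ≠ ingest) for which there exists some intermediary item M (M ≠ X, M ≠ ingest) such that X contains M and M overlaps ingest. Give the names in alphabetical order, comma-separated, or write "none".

Target ingest = [13:10, 17:35].
Intermediaries M with M overlaps ingest: build, lunch, soundcheck.
Via build — items with X contains build: none.
Via lunch — items with X contains lunch: none.
Via soundcheck — items with X contains soundcheck: lunch.
Union: lunch.

lunch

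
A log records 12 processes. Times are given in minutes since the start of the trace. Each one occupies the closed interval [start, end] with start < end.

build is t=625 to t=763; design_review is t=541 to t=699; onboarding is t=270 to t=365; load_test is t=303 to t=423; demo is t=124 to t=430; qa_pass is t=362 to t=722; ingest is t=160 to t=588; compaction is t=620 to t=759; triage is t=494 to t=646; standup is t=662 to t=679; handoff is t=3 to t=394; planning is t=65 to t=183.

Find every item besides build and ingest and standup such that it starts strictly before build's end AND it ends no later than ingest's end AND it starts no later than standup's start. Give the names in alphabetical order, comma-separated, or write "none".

demo, handoff, load_test, onboarding, planning

Conditions: its start is strictly before build's end (X.start < t=763) AND its end is no later than ingest's end (X.end <= t=588) AND its start is no later than standup's start (X.start <= t=662).
compaction: start t=620 < t=763? ✓; end t=759 <= t=588? ✗; start t=620 <= t=662? ✓ → no.
demo: start t=124 < t=763? ✓; end t=430 <= t=588? ✓; start t=124 <= t=662? ✓ → yes.
design_review: start t=541 < t=763? ✓; end t=699 <= t=588? ✗; start t=541 <= t=662? ✓ → no.
handoff: start t=3 < t=763? ✓; end t=394 <= t=588? ✓; start t=3 <= t=662? ✓ → yes.
load_test: start t=303 < t=763? ✓; end t=423 <= t=588? ✓; start t=303 <= t=662? ✓ → yes.
onboarding: start t=270 < t=763? ✓; end t=365 <= t=588? ✓; start t=270 <= t=662? ✓ → yes.
planning: start t=65 < t=763? ✓; end t=183 <= t=588? ✓; start t=65 <= t=662? ✓ → yes.
qa_pass: start t=362 < t=763? ✓; end t=722 <= t=588? ✗; start t=362 <= t=662? ✓ → no.
triage: start t=494 < t=763? ✓; end t=646 <= t=588? ✗; start t=494 <= t=662? ✓ → no.
Result: demo, handoff, load_test, onboarding, planning.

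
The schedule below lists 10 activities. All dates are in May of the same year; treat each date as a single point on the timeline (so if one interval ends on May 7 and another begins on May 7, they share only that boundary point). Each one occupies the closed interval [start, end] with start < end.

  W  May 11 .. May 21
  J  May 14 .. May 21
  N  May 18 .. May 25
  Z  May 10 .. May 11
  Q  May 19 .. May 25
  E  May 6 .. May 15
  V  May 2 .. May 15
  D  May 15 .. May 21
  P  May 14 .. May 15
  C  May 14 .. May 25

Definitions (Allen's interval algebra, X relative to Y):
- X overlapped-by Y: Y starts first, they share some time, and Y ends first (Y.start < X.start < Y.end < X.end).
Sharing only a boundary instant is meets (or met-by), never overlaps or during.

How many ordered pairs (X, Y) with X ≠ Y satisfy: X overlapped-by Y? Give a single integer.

13

Checking all 90 ordered pairs for relation 'overlapped-by'; matching pairs in alphabetical order:
(C, E): C overlapped-by E ✓
(C, V): C overlapped-by V ✓
(C, W): C overlapped-by W ✓
(J, E): J overlapped-by E ✓
(J, V): J overlapped-by V ✓
(N, D): N overlapped-by D ✓
(N, J): N overlapped-by J ✓
(N, W): N overlapped-by W ✓
(Q, D): Q overlapped-by D ✓
(Q, J): Q overlapped-by J ✓
(Q, W): Q overlapped-by W ✓
(W, E): W overlapped-by E ✓
(W, V): W overlapped-by V ✓
Count: 13.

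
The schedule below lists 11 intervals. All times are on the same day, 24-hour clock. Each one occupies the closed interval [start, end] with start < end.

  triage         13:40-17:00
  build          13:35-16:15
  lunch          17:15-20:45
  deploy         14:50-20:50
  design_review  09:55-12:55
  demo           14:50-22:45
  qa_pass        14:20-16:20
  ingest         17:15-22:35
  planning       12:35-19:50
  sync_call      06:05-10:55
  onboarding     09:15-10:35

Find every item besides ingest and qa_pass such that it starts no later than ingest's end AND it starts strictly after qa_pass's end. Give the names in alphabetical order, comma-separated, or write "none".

lunch

Conditions: its start is no later than ingest's end (X.start <= 22:35) AND its start is strictly after qa_pass's end (X.start > 16:20).
build: start 13:35 <= 22:35? ✓; start 13:35 > 16:20? ✗ → no.
demo: start 14:50 <= 22:35? ✓; start 14:50 > 16:20? ✗ → no.
deploy: start 14:50 <= 22:35? ✓; start 14:50 > 16:20? ✗ → no.
design_review: start 09:55 <= 22:35? ✓; start 09:55 > 16:20? ✗ → no.
lunch: start 17:15 <= 22:35? ✓; start 17:15 > 16:20? ✓ → yes.
onboarding: start 09:15 <= 22:35? ✓; start 09:15 > 16:20? ✗ → no.
planning: start 12:35 <= 22:35? ✓; start 12:35 > 16:20? ✗ → no.
sync_call: start 06:05 <= 22:35? ✓; start 06:05 > 16:20? ✗ → no.
triage: start 13:40 <= 22:35? ✓; start 13:40 > 16:20? ✗ → no.
Result: lunch.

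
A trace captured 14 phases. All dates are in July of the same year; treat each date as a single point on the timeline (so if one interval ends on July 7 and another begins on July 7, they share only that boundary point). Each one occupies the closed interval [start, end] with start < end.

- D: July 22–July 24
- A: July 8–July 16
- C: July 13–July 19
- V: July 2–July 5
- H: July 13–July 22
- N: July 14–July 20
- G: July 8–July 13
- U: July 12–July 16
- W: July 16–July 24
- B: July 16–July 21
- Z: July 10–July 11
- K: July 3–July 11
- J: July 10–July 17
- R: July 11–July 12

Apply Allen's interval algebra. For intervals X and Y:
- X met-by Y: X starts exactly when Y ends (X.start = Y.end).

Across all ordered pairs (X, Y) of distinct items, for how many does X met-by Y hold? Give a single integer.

Checking all 182 ordered pairs for relation 'met-by'; matching pairs in alphabetical order:
(B, A): B met-by A ✓
(B, U): B met-by U ✓
(C, G): C met-by G ✓
(D, H): D met-by H ✓
(H, G): H met-by G ✓
(R, K): R met-by K ✓
(R, Z): R met-by Z ✓
(U, R): U met-by R ✓
(W, A): W met-by A ✓
(W, U): W met-by U ✓
Count: 10.

10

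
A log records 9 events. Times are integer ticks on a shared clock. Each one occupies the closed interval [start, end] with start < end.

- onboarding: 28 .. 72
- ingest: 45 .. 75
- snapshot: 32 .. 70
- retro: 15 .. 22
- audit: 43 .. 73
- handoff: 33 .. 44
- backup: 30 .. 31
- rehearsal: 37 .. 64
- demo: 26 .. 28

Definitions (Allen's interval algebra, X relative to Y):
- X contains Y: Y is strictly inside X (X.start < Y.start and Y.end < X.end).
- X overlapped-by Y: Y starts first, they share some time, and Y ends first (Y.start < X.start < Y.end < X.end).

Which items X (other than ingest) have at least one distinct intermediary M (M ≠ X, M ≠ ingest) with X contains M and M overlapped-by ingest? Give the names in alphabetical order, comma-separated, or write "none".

none

Target ingest = [45, 75].
Intermediaries M with M overlapped-by ingest: none.
Union: none.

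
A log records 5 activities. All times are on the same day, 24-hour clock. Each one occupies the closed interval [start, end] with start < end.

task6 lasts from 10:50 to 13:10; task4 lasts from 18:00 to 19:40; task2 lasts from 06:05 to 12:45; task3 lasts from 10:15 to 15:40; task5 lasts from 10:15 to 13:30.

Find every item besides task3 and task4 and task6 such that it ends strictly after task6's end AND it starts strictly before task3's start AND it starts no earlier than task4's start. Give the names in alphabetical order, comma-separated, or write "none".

Conditions: its end is strictly after task6's end (X.end > 13:10) AND its start is strictly before task3's start (X.start < 10:15) AND its start is no earlier than task4's start (X.start >= 18:00).
task2: end 12:45 > 13:10? ✗; start 06:05 < 10:15? ✓; start 06:05 >= 18:00? ✗ → no.
task5: end 13:30 > 13:10? ✓; start 10:15 < 10:15? ✗; start 10:15 >= 18:00? ✗ → no.
Result: none.

none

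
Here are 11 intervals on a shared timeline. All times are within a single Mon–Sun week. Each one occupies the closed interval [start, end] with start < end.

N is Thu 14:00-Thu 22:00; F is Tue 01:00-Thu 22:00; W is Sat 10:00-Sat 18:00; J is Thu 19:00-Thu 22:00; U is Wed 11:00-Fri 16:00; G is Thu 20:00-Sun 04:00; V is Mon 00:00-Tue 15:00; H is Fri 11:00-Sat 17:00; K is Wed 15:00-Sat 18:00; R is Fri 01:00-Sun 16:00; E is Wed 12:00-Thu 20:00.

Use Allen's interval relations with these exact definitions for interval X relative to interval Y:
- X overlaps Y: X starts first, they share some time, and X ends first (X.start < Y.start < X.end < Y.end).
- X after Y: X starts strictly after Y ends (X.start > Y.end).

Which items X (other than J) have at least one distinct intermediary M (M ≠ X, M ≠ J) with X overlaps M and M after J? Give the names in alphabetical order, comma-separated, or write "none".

Target J = [Thu 19:00, Thu 22:00].
Intermediaries M with M after J: H, R, W.
Via H — items with X overlaps H: U.
Via R — items with X overlaps R: G, K, U.
Via W — items with X overlaps W: H.
Union: G, H, K, U.

G, H, K, U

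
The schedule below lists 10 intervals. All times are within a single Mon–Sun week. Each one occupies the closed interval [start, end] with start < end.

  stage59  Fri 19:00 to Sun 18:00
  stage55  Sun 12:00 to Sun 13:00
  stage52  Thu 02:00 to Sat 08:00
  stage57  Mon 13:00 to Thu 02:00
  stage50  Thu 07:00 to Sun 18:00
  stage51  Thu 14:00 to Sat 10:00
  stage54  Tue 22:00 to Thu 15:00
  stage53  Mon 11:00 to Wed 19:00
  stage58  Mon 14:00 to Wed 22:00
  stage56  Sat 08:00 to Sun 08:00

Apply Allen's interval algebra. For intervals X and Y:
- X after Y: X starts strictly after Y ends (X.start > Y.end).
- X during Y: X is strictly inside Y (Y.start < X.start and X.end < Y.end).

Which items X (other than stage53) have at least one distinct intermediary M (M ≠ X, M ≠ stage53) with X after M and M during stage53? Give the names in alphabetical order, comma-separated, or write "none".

none

Target stage53 = [Mon 11:00, Wed 19:00].
Intermediaries M with M during stage53: none.
Union: none.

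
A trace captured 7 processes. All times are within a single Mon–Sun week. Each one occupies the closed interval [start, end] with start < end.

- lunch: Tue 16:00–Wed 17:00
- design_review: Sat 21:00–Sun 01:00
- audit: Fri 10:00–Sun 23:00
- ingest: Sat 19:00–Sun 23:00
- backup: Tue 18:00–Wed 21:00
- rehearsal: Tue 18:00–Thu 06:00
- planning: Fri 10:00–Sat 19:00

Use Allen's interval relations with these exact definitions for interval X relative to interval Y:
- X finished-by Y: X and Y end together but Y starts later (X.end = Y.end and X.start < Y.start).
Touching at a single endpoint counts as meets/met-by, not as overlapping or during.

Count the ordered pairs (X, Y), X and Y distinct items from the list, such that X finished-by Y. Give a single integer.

1

Checking all 42 ordered pairs for relation 'finished-by'; matching pairs in alphabetical order:
(audit, ingest): audit finished-by ingest ✓
Count: 1.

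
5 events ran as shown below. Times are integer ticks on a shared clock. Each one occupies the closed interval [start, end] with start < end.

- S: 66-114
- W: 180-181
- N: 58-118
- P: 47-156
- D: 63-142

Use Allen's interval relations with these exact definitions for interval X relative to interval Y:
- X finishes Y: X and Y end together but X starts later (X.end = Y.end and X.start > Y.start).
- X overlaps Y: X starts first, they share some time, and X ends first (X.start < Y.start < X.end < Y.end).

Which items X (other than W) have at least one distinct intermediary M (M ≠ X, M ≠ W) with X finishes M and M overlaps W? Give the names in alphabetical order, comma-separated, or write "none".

none

Target W = [180, 181].
Intermediaries M with M overlaps W: none.
Union: none.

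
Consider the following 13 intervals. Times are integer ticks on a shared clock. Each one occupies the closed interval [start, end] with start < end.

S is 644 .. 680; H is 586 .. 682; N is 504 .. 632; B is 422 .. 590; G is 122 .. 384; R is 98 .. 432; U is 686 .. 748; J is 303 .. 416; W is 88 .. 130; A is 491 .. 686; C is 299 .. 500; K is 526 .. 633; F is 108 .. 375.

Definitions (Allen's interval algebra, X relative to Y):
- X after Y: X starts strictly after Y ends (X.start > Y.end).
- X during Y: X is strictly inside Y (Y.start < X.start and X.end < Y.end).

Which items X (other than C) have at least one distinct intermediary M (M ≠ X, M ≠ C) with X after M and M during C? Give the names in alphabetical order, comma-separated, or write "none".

Target C = [299, 500].
Intermediaries M with M during C: J.
Via J — items with X after J: A, B, H, K, N, S, U.
Union: A, B, H, K, N, S, U.

A, B, H, K, N, S, U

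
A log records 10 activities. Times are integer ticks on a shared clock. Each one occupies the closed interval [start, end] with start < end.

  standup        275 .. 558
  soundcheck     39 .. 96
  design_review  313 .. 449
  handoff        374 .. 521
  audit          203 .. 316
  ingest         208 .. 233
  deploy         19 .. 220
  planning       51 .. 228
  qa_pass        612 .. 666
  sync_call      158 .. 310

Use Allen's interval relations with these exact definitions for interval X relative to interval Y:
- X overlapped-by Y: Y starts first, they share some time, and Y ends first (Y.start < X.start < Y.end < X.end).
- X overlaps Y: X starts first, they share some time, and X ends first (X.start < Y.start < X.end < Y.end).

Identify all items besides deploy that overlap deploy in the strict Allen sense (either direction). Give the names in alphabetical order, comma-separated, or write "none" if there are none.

Target deploy = [19, 220].
audit [203, 316] → overlapped-by → yes.
design_review [313, 449] → after → no.
handoff [374, 521] → after → no.
ingest [208, 233] → overlapped-by → yes.
planning [51, 228] → overlapped-by → yes.
qa_pass [612, 666] → after → no.
soundcheck [39, 96] → during → no.
standup [275, 558] → after → no.
sync_call [158, 310] → overlapped-by → yes.
Result: audit, ingest, planning, sync_call.

audit, ingest, planning, sync_call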